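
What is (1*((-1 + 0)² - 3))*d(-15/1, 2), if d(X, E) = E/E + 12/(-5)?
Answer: 14/5 ≈ 2.8000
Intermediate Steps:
d(X, E) = -7/5 (d(X, E) = 1 + 12*(-⅕) = 1 - 12/5 = -7/5)
(1*((-1 + 0)² - 3))*d(-15/1, 2) = (1*((-1 + 0)² - 3))*(-7/5) = (1*((-1)² - 3))*(-7/5) = (1*(1 - 3))*(-7/5) = (1*(-2))*(-7/5) = -2*(-7/5) = 14/5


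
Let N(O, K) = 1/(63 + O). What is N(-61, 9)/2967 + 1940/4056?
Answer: 239917/501423 ≈ 0.47847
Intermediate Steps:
N(-61, 9)/2967 + 1940/4056 = 1/((63 - 61)*2967) + 1940/4056 = (1/2967)/2 + 1940*(1/4056) = (1/2)*(1/2967) + 485/1014 = 1/5934 + 485/1014 = 239917/501423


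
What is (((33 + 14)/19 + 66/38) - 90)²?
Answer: 2656900/361 ≈ 7359.8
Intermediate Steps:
(((33 + 14)/19 + 66/38) - 90)² = ((47*(1/19) + 66*(1/38)) - 90)² = ((47/19 + 33/19) - 90)² = (80/19 - 90)² = (-1630/19)² = 2656900/361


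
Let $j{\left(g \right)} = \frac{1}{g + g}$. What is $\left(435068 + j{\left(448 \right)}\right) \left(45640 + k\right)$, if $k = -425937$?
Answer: $- \frac{148247729835913}{896} \approx -1.6546 \cdot 10^{11}$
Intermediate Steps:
$j{\left(g \right)} = \frac{1}{2 g}$
$\left(435068 + j{\left(448 \right)}\right) \left(45640 + k\right) = \left(435068 + \frac{1}{2 \cdot 448}\right) \left(45640 - 425937\right) = \left(435068 + \frac{1}{2} \cdot \frac{1}{448}\right) \left(-380297\right) = \left(435068 + \frac{1}{896}\right) \left(-380297\right) = \frac{389820929}{896} \left(-380297\right) = - \frac{148247729835913}{896}$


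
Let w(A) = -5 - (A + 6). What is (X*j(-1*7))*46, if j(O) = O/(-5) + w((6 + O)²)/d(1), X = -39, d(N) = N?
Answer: 95082/5 ≈ 19016.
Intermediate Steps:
w(A) = -11 - A (w(A) = -5 - (6 + A) = -5 + (-6 - A) = -11 - A)
j(O) = -11 - (6 + O)² - O/5 (j(O) = O/(-5) + (-11 - (6 + O)²)/1 = O*(-⅕) + (-11 - (6 + O)²)*1 = -O/5 + (-11 - (6 + O)²) = -11 - (6 + O)² - O/5)
(X*j(-1*7))*46 = -39*(-47 - (-1*7)² - (-61)*7/5)*46 = -39*(-47 - 1*(-7)² - 61/5*(-7))*46 = -39*(-47 - 1*49 + 427/5)*46 = -39*(-47 - 49 + 427/5)*46 = -39*(-53/5)*46 = (2067/5)*46 = 95082/5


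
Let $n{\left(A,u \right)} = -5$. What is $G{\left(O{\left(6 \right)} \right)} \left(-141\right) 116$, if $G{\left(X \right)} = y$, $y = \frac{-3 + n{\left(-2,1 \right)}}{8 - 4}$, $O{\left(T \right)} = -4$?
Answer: $32712$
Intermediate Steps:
$y = -2$ ($y = \frac{-3 - 5}{8 - 4} = - \frac{8}{8 + \left(\left(-5 + 2\right) - 1\right)} = - \frac{8}{8 - 4} = - \frac{8}{4} = \left(-8\right) \frac{1}{4} = -2$)
$G{\left(X \right)} = -2$
$G{\left(O{\left(6 \right)} \right)} \left(-141\right) 116 = \left(-2\right) \left(-141\right) 116 = 282 \cdot 116 = 32712$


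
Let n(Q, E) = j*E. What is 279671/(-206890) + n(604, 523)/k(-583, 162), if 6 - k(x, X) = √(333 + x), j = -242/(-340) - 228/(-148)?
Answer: 2557176473/109465499 + 7409341*I*√10/359788 ≈ 23.361 + 65.123*I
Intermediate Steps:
j = 14167/6290 (j = -242*(-1/340) - 228*(-1/148) = 121/170 + 57/37 = 14167/6290 ≈ 2.2523)
n(Q, E) = 14167*E/6290
k(x, X) = 6 - √(333 + x)
279671/(-206890) + n(604, 523)/k(-583, 162) = 279671/(-206890) + ((14167/6290)*523)/(6 - √(333 - 583)) = 279671*(-1/206890) + 7409341/(6290*(6 - √(-250))) = -279671/206890 + 7409341/(6290*(6 - 5*I*√10))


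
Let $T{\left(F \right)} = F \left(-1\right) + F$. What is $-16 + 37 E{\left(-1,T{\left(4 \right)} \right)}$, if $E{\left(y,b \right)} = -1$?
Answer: $-53$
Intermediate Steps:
$T{\left(F \right)} = 0$ ($T{\left(F \right)} = - F + F = 0$)
$-16 + 37 E{\left(-1,T{\left(4 \right)} \right)} = -16 + 37 \left(-1\right) = -16 - 37 = -53$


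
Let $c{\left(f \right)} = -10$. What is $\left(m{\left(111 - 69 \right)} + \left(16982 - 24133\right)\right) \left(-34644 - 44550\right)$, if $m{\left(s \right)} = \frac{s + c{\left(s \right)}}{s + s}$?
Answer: $\frac{3964002874}{7} \approx 5.6629 \cdot 10^{8}$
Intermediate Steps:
$m{\left(s \right)} = \frac{-10 + s}{2 s}$ ($m{\left(s \right)} = \frac{s - 10}{s + s} = \frac{-10 + s}{2 s}$)
$\left(m{\left(111 - 69 \right)} + \left(16982 - 24133\right)\right) \left(-34644 - 44550\right) = \left(\frac{-10 + \left(111 - 69\right)}{2 \left(111 - 69\right)} + \left(16982 - 24133\right)\right) \left(-34644 - 44550\right) = \left(\frac{-10 + \left(111 - 69\right)}{2 \left(111 - 69\right)} - 7151\right) \left(-79194\right) = \left(\frac{-10 + 42}{2 \cdot 42} - 7151\right) \left(-79194\right) = \left(\frac{1}{2} \cdot \frac{1}{42} \cdot 32 - 7151\right) \left(-79194\right) = \left(\frac{8}{21} - 7151\right) \left(-79194\right) = \left(- \frac{150163}{21}\right) \left(-79194\right) = \frac{3964002874}{7}$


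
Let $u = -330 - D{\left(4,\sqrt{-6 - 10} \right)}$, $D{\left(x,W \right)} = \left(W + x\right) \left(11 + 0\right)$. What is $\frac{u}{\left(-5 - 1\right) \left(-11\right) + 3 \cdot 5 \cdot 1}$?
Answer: $- \frac{374}{81} - \frac{44 i}{81} \approx -4.6173 - 0.54321 i$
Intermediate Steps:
$D{\left(x,W \right)} = 11 W + 11 x$ ($D{\left(x,W \right)} = \left(W + x\right) 11 = 11 W + 11 x$)
$u = -374 - 44 i$ ($u = -330 - \left(11 \sqrt{-6 - 10} + 11 \cdot 4\right) = -330 - \left(11 \sqrt{-16} + 44\right) = -330 - \left(11 \cdot 4 i + 44\right) = -330 - \left(44 i + 44\right) = -330 - \left(44 + 44 i\right) = -374 - 44 i \approx -374.0 - 44.0 i$)
$\frac{u}{\left(-5 - 1\right) \left(-11\right) + 3 \cdot 5 \cdot 1} = \frac{-374 - 44 i}{\left(-5 - 1\right) \left(-11\right) + 3 \cdot 5 \cdot 1} = \frac{-374 - 44 i}{\left(-6\right) \left(-11\right) + 15 \cdot 1} = \frac{-374 - 44 i}{66 + 15} = \frac{-374 - 44 i}{81} = \left(-374 - 44 i\right) \frac{1}{81} = - \frac{374}{81} - \frac{44 i}{81}$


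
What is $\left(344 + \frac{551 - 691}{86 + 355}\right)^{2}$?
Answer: $\frac{468809104}{3969} \approx 1.1812 \cdot 10^{5}$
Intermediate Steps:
$\left(344 + \frac{551 - 691}{86 + 355}\right)^{2} = \left(344 - \frac{140}{441}\right)^{2} = \left(344 - \frac{20}{63}\right)^{2} = \left(\frac{21652}{63}\right)^{2} = \frac{468809104}{3969}$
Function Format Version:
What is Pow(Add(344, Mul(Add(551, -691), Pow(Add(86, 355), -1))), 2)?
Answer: Rational(468809104, 3969) ≈ 1.1812e+5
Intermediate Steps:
Pow(Add(344, Mul(Add(551, -691), Pow(Add(86, 355), -1))), 2) = Pow(Add(344, Mul(-140, Pow(441, -1))), 2) = Pow(Add(344, Mul(-140, Rational(1, 441))), 2) = Pow(Add(344, Rational(-20, 63)), 2) = Pow(Rational(21652, 63), 2) = Rational(468809104, 3969)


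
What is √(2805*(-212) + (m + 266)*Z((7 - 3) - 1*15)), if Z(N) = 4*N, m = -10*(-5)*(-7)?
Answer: 22*I*√1221 ≈ 768.74*I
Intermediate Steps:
m = -350 (m = 50*(-7) = -350)
√(2805*(-212) + (m + 266)*Z((7 - 3) - 1*15)) = √(2805*(-212) + (-350 + 266)*(4*((7 - 3) - 1*15))) = √(-594660 - 336*(4 - 15)) = √(-594660 - 336*(-11)) = √(-594660 - 84*(-44)) = √(-594660 + 3696) = √(-590964) = 22*I*√1221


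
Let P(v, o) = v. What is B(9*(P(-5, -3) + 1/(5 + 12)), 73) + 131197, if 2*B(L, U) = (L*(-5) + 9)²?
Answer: 91300355/578 ≈ 1.5796e+5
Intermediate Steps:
B(L, U) = (9 - 5*L)²/2 (B(L, U) = (L*(-5) + 9)²/2 = (-5*L + 9)²/2 = (9 - 5*L)²/2)
B(9*(P(-5, -3) + 1/(5 + 12)), 73) + 131197 = (-9 + 5*(9*(-5 + 1/(5 + 12))))²/2 + 131197 = (-9 + 5*(9*(-5 + 1/17)))²/2 + 131197 = (-9 + 5*(9*(-84/17)))²/2 + 131197 = (-9 + 5*(-756/17))²/2 + 131197 = (-9 - 3780/17)²/2 + 131197 = (-3933/17)²/2 + 131197 = (½)*(15468489/289) + 131197 = 15468489/578 + 131197 = 91300355/578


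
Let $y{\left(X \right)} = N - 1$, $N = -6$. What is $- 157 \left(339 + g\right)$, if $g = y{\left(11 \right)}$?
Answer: $-52124$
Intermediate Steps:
$y{\left(X \right)} = -7$ ($y{\left(X \right)} = -6 - 1 = -7$)
$g = -7$
$- 157 \left(339 + g\right) = - 157 \left(339 - 7\right) = \left(-157\right) 332 = -52124$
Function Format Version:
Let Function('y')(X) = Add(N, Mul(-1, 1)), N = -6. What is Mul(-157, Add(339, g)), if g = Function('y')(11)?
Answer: -52124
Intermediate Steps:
Function('y')(X) = -7 (Function('y')(X) = Add(-6, Mul(-1, 1)) = Add(-6, -1) = -7)
g = -7
Mul(-157, Add(339, g)) = Mul(-157, Add(339, -7)) = Mul(-157, 332) = -52124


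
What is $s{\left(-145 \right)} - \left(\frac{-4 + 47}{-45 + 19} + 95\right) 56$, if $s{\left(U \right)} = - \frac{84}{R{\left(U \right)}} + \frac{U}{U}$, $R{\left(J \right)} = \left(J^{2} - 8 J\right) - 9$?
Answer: $- \frac{17936965}{3432} \approx -5226.4$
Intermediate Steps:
$R{\left(J \right)} = -9 + J^{2} - 8 J$
$s{\left(U \right)} = 1 - \frac{84}{-9 + U^{2} - 8 U}$ ($s{\left(U \right)} = - \frac{84}{-9 + U^{2} - 8 U} + \frac{U}{U} = - \frac{84}{-9 + U^{2} - 8 U} + 1 = 1 - \frac{84}{-9 + U^{2} - 8 U}$)
$s{\left(-145 \right)} - \left(\frac{-4 + 47}{-45 + 19} + 95\right) 56 = \frac{93 - \left(-145\right)^{2} + 8 \left(-145\right)}{9 - \left(-145\right)^{2} + 8 \left(-145\right)} - \left(\frac{-4 + 47}{-45 + 19} + 95\right) 56 = \frac{93 - 21025 - 1160}{9 - 21025 - 1160} - \left(\frac{43}{-26} + 95\right) 56 = \frac{93 - 21025 - 1160}{9 - 21025 - 1160} - \left(43 \left(- \frac{1}{26}\right) + 95\right) 56 = \frac{1}{-22176} \left(-22092\right) - \left(- \frac{43}{26} + 95\right) 56 = \left(- \frac{1}{22176}\right) \left(-22092\right) - \frac{2427}{26} \cdot 56 = \frac{263}{264} - \frac{67956}{13} = - \frac{17936965}{3432}$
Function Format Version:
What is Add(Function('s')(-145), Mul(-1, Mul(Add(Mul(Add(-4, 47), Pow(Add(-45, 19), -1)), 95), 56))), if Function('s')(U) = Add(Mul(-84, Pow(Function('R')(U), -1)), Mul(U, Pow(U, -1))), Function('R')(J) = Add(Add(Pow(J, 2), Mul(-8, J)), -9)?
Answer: Rational(-17936965, 3432) ≈ -5226.4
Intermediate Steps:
Function('R')(J) = Add(-9, Pow(J, 2), Mul(-8, J))
Function('s')(U) = Add(1, Mul(-84, Pow(Add(-9, Pow(U, 2), Mul(-8, U)), -1))) (Function('s')(U) = Add(Mul(-84, Pow(Add(-9, Pow(U, 2), Mul(-8, U)), -1)), Mul(U, Pow(U, -1))) = Add(Mul(-84, Pow(Add(-9, Pow(U, 2), Mul(-8, U)), -1)), 1) = Add(1, Mul(-84, Pow(Add(-9, Pow(U, 2), Mul(-8, U)), -1))))
Add(Function('s')(-145), Mul(-1, Mul(Add(Mul(Add(-4, 47), Pow(Add(-45, 19), -1)), 95), 56))) = Add(Mul(Pow(Add(9, Mul(-1, Pow(-145, 2)), Mul(8, -145)), -1), Add(93, Mul(-1, Pow(-145, 2)), Mul(8, -145))), Mul(-1, Mul(Add(Mul(Add(-4, 47), Pow(Add(-45, 19), -1)), 95), 56))) = Add(Mul(Pow(Add(9, Mul(-1, 21025), -1160), -1), Add(93, Mul(-1, 21025), -1160)), Mul(-1, Mul(Add(Mul(43, Pow(-26, -1)), 95), 56))) = Add(Mul(Pow(Add(9, -21025, -1160), -1), Add(93, -21025, -1160)), Mul(-1, Mul(Add(Mul(43, Rational(-1, 26)), 95), 56))) = Add(Mul(Pow(-22176, -1), -22092), Mul(-1, Mul(Add(Rational(-43, 26), 95), 56))) = Add(Mul(Rational(-1, 22176), -22092), Mul(-1, Mul(Rational(2427, 26), 56))) = Add(Rational(263, 264), Mul(-1, Rational(67956, 13))) = Add(Rational(263, 264), Rational(-67956, 13)) = Rational(-17936965, 3432)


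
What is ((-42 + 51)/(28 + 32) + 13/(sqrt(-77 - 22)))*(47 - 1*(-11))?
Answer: 87/10 - 754*I*sqrt(11)/33 ≈ 8.7 - 75.78*I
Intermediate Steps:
((-42 + 51)/(28 + 32) + 13/(sqrt(-77 - 22)))*(47 - 1*(-11)) = (9/60 + 13/(sqrt(-99)))*(47 + 11) = (9*(1/60) + 13/((3*I*sqrt(11))))*58 = (3/20 + 13*(-I*sqrt(11)/33))*58 = (3/20 - 13*I*sqrt(11)/33)*58 = 87/10 - 754*I*sqrt(11)/33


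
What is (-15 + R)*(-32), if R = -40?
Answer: 1760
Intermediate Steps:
(-15 + R)*(-32) = (-15 - 40)*(-32) = -55*(-32) = 1760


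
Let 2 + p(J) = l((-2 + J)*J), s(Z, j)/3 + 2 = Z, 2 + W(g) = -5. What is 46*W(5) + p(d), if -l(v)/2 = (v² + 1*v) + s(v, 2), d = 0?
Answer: -312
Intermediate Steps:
W(g) = -7 (W(g) = -2 - 5 = -7)
s(Z, j) = -6 + 3*Z
l(v) = 12 - 8*v - 2*v² (l(v) = -2*((v² + 1*v) + (-6 + 3*v)) = -2*((v² + v) + (-6 + 3*v)) = -2*((v + v²) + (-6 + 3*v)) = -2*(-6 + v² + 4*v) = 12 - 8*v - 2*v²)
p(J) = 10 - 8*J*(-2 + J) - 2*J²*(-2 + J)² (p(J) = -2 + (12 - 8*(-2 + J)*J - 2*J²*(-2 + J)²) = -2 + (12 - 8*J*(-2 + J) - 2*J²*(-2 + J)²) = 10 - 8*J*(-2 + J) - 2*J²*(-2 + J)²)
46*W(5) + p(d) = 46*(-7) + (10 - 8*0*(-2 + 0) - 2*0²*(-2 + 0)²) = -322 + (10 - 8*0*(-2) - 2*0*(-2)²) = -322 + (10 + 0 - 2*0*4) = -322 + (10 + 0 + 0) = -322 + 10 = -312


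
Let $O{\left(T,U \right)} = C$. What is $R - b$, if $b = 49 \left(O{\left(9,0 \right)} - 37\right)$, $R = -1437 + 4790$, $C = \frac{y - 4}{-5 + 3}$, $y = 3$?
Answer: $\frac{10283}{2} \approx 5141.5$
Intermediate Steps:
$C = \frac{1}{2}$ ($C = \frac{3 - 4}{-5 + 3} = - \frac{1}{-2} = \left(-1\right) \left(- \frac{1}{2}\right) = \frac{1}{2} \approx 0.5$)
$O{\left(T,U \right)} = \frac{1}{2}$
$R = 3353$
$b = - \frac{3577}{2}$ ($b = 49 \left(\frac{1}{2} - 37\right) = 49 \left(- \frac{73}{2}\right) = - \frac{3577}{2} \approx -1788.5$)
$R - b = 3353 - - \frac{3577}{2} = 3353 + \frac{3577}{2} = \frac{10283}{2}$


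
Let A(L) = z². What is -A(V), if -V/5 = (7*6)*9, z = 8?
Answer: -64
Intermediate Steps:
V = -1890 (V = -5*7*6*9 = -210*9 = -5*378 = -1890)
A(L) = 64 (A(L) = 8² = 64)
-A(V) = -1*64 = -64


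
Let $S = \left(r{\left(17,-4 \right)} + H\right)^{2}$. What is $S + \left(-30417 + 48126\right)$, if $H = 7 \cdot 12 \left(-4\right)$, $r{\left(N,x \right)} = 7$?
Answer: $125950$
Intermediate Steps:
$H = -336$ ($H = 7 \left(-48\right) = -336$)
$S = 108241$ ($S = \left(7 - 336\right)^{2} = \left(-329\right)^{2} = 108241$)
$S + \left(-30417 + 48126\right) = 108241 + \left(-30417 + 48126\right) = 108241 + 17709 = 125950$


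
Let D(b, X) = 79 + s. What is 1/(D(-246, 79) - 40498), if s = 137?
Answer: -1/40282 ≈ -2.4825e-5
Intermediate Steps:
D(b, X) = 216 (D(b, X) = 79 + 137 = 216)
1/(D(-246, 79) - 40498) = 1/(216 - 40498) = 1/(-40282) = -1/40282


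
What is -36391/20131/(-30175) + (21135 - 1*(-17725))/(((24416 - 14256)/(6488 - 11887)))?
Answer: -6372337280165097/308586085900 ≈ -20650.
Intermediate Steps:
-36391/20131/(-30175) + (21135 - 1*(-17725))/(((24416 - 14256)/(6488 - 11887))) = -36391*1/20131*(-1/30175) + (21135 + 17725)/((10160/(-5399))) = -36391/20131*(-1/30175) + 38860/((10160*(-1/5399))) = 36391/607452925 + 38860/(-10160/5399) = 36391/607452925 + 38860*(-5399/10160) = 36391/607452925 - 10490257/508 = -6372337280165097/308586085900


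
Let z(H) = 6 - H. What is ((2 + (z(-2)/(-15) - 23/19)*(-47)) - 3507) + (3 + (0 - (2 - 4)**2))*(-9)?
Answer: -973001/285 ≈ -3414.0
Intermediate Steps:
((2 + (z(-2)/(-15) - 23/19)*(-47)) - 3507) + (3 + (0 - (2 - 4)**2))*(-9) = ((2 + ((6 - 1*(-2))/(-15) - 23/19)*(-47)) - 3507) + (3 + (0 - (2 - 4)**2))*(-9) = ((2 + ((6 + 2)*(-1/15) - 23*1/19)*(-47)) - 3507) + (3 + (0 - 1*(-2)**2))*(-9) = ((2 + (8*(-1/15) - 23/19)*(-47)) - 3507) + (3 + (0 - 1*4))*(-9) = ((2 + (-8/15 - 23/19)*(-47)) - 3507) + (3 + (0 - 4))*(-9) = ((2 - 497/285*(-47)) - 3507) + (3 - 4)*(-9) = ((2 + 23359/285) - 3507) - 1*(-9) = (23929/285 - 3507) + 9 = -975566/285 + 9 = -973001/285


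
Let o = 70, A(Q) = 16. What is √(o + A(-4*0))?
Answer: √86 ≈ 9.2736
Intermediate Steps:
√(o + A(-4*0)) = √(70 + 16) = √86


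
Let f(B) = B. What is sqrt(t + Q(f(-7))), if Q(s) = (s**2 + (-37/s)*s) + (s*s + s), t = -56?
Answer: I*sqrt(2) ≈ 1.4142*I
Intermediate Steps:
Q(s) = -37 + s + 2*s**2 (Q(s) = (s**2 - 37) + (s**2 + s) = (-37 + s**2) + (s + s**2) = -37 + s + 2*s**2)
sqrt(t + Q(f(-7))) = sqrt(-56 + (-37 - 7 + 2*(-7)**2)) = sqrt(-56 + (-37 - 7 + 2*49)) = sqrt(-56 + (-37 - 7 + 98)) = sqrt(-56 + 54) = sqrt(-2) = I*sqrt(2)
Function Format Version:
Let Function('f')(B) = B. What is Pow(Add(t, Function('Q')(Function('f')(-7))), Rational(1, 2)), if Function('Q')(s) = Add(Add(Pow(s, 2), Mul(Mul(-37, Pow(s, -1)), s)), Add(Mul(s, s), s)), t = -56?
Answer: Mul(I, Pow(2, Rational(1, 2))) ≈ Mul(1.4142, I)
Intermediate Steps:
Function('Q')(s) = Add(-37, s, Mul(2, Pow(s, 2))) (Function('Q')(s) = Add(Add(Pow(s, 2), -37), Add(Pow(s, 2), s)) = Add(Add(-37, Pow(s, 2)), Add(s, Pow(s, 2))) = Add(-37, s, Mul(2, Pow(s, 2))))
Pow(Add(t, Function('Q')(Function('f')(-7))), Rational(1, 2)) = Pow(Add(-56, Add(-37, -7, Mul(2, Pow(-7, 2)))), Rational(1, 2)) = Pow(Add(-56, Add(-37, -7, Mul(2, 49))), Rational(1, 2)) = Pow(Add(-56, Add(-37, -7, 98)), Rational(1, 2)) = Pow(Add(-56, 54), Rational(1, 2)) = Pow(-2, Rational(1, 2)) = Mul(I, Pow(2, Rational(1, 2)))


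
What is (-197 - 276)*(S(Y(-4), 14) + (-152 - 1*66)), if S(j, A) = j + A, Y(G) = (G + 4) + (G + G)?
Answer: 100276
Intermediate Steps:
Y(G) = 4 + 3*G (Y(G) = (4 + G) + 2*G = 4 + 3*G)
S(j, A) = A + j
(-197 - 276)*(S(Y(-4), 14) + (-152 - 1*66)) = (-197 - 276)*((14 + (4 + 3*(-4))) + (-152 - 1*66)) = -473*((14 + (4 - 12)) + (-152 - 66)) = -473*((14 - 8) - 218) = -473*(6 - 218) = -473*(-212) = 100276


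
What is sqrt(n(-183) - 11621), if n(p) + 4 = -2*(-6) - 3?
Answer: 44*I*sqrt(6) ≈ 107.78*I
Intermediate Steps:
n(p) = 5 (n(p) = -4 + (-2*(-6) - 3) = -4 + (12 - 3) = -4 + 9 = 5)
sqrt(n(-183) - 11621) = sqrt(5 - 11621) = sqrt(-11616) = 44*I*sqrt(6)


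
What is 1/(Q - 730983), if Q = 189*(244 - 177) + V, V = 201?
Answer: -1/718119 ≈ -1.3925e-6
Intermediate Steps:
Q = 12864 (Q = 189*(244 - 177) + 201 = 189*67 + 201 = 12663 + 201 = 12864)
1/(Q - 730983) = 1/(12864 - 730983) = 1/(-718119) = -1/718119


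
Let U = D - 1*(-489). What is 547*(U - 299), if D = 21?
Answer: 115417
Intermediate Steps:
U = 510 (U = 21 - 1*(-489) = 21 + 489 = 510)
547*(U - 299) = 547*(510 - 299) = 547*211 = 115417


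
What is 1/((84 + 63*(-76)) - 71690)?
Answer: -1/76394 ≈ -1.3090e-5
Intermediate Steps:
1/((84 + 63*(-76)) - 71690) = 1/((84 - 4788) - 71690) = 1/(-4704 - 71690) = 1/(-76394) = -1/76394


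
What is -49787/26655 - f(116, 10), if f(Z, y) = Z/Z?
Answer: -76442/26655 ≈ -2.8678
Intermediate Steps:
f(Z, y) = 1
-49787/26655 - f(116, 10) = -49787/26655 - 1*1 = -49787*1/26655 - 1 = -49787/26655 - 1 = -76442/26655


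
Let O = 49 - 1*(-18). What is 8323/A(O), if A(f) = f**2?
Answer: 8323/4489 ≈ 1.8541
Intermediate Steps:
O = 67 (O = 49 + 18 = 67)
8323/A(O) = 8323/(67**2) = 8323/4489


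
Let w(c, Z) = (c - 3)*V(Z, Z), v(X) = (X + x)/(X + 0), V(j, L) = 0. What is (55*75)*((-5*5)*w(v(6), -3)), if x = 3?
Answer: 0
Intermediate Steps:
v(X) = (3 + X)/X (v(X) = (X + 3)/(X + 0) = (3 + X)/X)
w(c, Z) = 0 (w(c, Z) = (c - 3)*0 = (-3 + c)*0 = 0)
(55*75)*((-5*5)*w(v(6), -3)) = (55*75)*(-5*5*0) = 4125*(-25*0) = 4125*0 = 0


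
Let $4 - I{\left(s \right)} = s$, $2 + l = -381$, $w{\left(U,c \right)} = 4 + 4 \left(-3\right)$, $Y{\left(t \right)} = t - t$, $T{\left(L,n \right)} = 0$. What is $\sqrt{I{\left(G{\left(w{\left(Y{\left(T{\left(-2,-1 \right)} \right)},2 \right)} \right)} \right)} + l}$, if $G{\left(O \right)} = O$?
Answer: $i \sqrt{371} \approx 19.261 i$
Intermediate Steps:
$Y{\left(t \right)} = 0$
$w{\left(U,c \right)} = -8$ ($w{\left(U,c \right)} = 4 - 12 = -8$)
$l = -383$ ($l = -2 - 381 = -383$)
$I{\left(s \right)} = 4 - s$
$\sqrt{I{\left(G{\left(w{\left(Y{\left(T{\left(-2,-1 \right)} \right)},2 \right)} \right)} \right)} + l} = \sqrt{\left(4 - -8\right) - 383} = \sqrt{\left(4 + 8\right) - 383} = \sqrt{12 - 383} = \sqrt{-371} = i \sqrt{371}$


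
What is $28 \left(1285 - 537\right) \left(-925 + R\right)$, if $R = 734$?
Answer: $-4000304$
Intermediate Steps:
$28 \left(1285 - 537\right) \left(-925 + R\right) = 28 \left(1285 - 537\right) \left(-925 + 734\right) = 28 \cdot 748 \left(-191\right) = 28 \left(-142868\right) = -4000304$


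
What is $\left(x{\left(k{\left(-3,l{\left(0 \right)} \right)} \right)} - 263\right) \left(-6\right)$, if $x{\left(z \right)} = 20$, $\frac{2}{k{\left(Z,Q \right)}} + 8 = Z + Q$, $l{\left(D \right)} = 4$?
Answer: $1458$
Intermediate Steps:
$k{\left(Z,Q \right)} = \frac{2}{-8 + Q + Z}$ ($k{\left(Z,Q \right)} = \frac{2}{-8 + \left(Z + Q\right)} = \frac{2}{-8 + \left(Q + Z\right)} = \frac{2}{-8 + Q + Z}$)
$\left(x{\left(k{\left(-3,l{\left(0 \right)} \right)} \right)} - 263\right) \left(-6\right) = \left(20 - 263\right) \left(-6\right) = \left(-243\right) \left(-6\right) = 1458$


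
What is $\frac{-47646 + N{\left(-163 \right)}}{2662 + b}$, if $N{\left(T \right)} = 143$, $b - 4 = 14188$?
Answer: $- \frac{47503}{16854} \approx -2.8185$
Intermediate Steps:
$b = 14192$ ($b = 4 + 14188 = 14192$)
$\frac{-47646 + N{\left(-163 \right)}}{2662 + b} = \frac{-47646 + 143}{2662 + 14192} = - \frac{47503}{16854}$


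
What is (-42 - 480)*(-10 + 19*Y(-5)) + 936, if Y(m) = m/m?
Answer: -3762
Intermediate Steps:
Y(m) = 1
(-42 - 480)*(-10 + 19*Y(-5)) + 936 = (-42 - 480)*(-10 + 19*1) + 936 = -522*(-10 + 19) + 936 = -522*9 + 936 = -4698 + 936 = -3762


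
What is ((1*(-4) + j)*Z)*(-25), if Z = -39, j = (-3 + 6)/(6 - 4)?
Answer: -4875/2 ≈ -2437.5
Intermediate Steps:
j = 3/2 ≈ 1.5000
((1*(-4) + j)*Z)*(-25) = ((1*(-4) + 3/2)*(-39))*(-25) = ((-4 + 3/2)*(-39))*(-25) = -5/2*(-39)*(-25) = (195/2)*(-25) = -4875/2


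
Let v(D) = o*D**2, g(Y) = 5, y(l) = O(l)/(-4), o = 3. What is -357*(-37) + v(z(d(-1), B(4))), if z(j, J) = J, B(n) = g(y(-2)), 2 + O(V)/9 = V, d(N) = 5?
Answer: 13284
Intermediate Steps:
O(V) = -18 + 9*V
y(l) = 9/2 - 9*l/4 (y(l) = (-18 + 9*l)/(-4) = (-18 + 9*l)*(-1/4) = 9/2 - 9*l/4)
B(n) = 5
v(D) = 3*D**2
-357*(-37) + v(z(d(-1), B(4))) = -357*(-37) + 3*5**2 = 13209 + 3*25 = 13209 + 75 = 13284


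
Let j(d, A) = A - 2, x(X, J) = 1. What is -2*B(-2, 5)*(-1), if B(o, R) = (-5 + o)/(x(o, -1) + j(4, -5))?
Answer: 7/3 ≈ 2.3333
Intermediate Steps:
j(d, A) = -2 + A
B(o, R) = 5/6 - o/6 (B(o, R) = (-5 + o)/(1 + (-2 - 5)) = (-5 + o)/(1 - 7) = (-5 + o)/(-6) = (-5 + o)*(-1/6) = 5/6 - o/6)
-2*B(-2, 5)*(-1) = -2*(5/6 - 1/6*(-2))*(-1) = -2*(5/6 + 1/3)*(-1) = -2*7/6*(-1) = -7/3*(-1) = 7/3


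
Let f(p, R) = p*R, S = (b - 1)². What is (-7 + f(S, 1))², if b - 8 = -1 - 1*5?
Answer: 36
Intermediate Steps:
b = 2 (b = 8 + (-1 - 1*5) = 8 + (-1 - 5) = 8 - 6 = 2)
S = 1 (S = (2 - 1)² = 1² = 1)
f(p, R) = R*p
(-7 + f(S, 1))² = (-7 + 1*1)² = (-7 + 1)² = (-6)² = 36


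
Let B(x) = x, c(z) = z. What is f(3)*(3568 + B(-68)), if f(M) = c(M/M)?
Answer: 3500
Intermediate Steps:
f(M) = 1 (f(M) = M/M = 1)
f(3)*(3568 + B(-68)) = 1*(3568 - 68) = 1*3500 = 3500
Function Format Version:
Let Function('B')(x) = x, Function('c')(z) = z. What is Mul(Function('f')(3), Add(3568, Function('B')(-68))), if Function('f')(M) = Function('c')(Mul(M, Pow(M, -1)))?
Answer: 3500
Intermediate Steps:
Function('f')(M) = 1 (Function('f')(M) = Mul(M, Pow(M, -1)) = 1)
Mul(Function('f')(3), Add(3568, Function('B')(-68))) = Mul(1, Add(3568, -68)) = Mul(1, 3500) = 3500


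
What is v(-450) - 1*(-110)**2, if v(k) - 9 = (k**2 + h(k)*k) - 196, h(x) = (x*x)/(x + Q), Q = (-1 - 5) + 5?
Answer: 176911063/451 ≈ 3.9226e+5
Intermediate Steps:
Q = -1 (Q = -6 + 5 = -1)
h(x) = x**2/(-1 + x) (h(x) = (x*x)/(x - 1) = x**2/(-1 + x))
v(k) = -187 + k**2 + k**3/(-1 + k) (v(k) = 9 + ((k**2 + (k**2/(-1 + k))*k) - 196) = 9 + ((k**2 + k**3/(-1 + k)) - 196) = 9 + (-196 + k**2 + k**3/(-1 + k)) = -187 + k**2 + k**3/(-1 + k))
v(-450) - 1*(-110)**2 = ((-450)**3 + (-1 - 450)*(-187 + (-450)**2))/(-1 - 450) - 1*(-110)**2 = (-91125000 - 451*(-187 + 202500))/(-451) - 1*12100 = -(-91125000 - 451*202313)/451 - 12100 = -(-91125000 - 91243163)/451 - 12100 = -1/451*(-182368163) - 12100 = 182368163/451 - 12100 = 176911063/451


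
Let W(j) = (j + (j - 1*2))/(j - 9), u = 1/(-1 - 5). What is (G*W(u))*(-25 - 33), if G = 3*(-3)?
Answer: 7308/55 ≈ 132.87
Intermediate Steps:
u = -⅙ (u = 1/(-6) = -⅙ ≈ -0.16667)
W(j) = (-2 + 2*j)/(-9 + j) (W(j) = (j + (j - 2))/(-9 + j) = (j + (-2 + j))/(-9 + j) = (-2 + 2*j)/(-9 + j))
G = -9
(G*W(u))*(-25 - 33) = (-18*(-1 - ⅙)/(-9 - ⅙))*(-25 - 33) = -18*(-7)/((-55/6)*6)*(-58) = -18*(-6)*(-7)/(55*6)*(-58) = -9*14/55*(-58) = -126/55*(-58) = 7308/55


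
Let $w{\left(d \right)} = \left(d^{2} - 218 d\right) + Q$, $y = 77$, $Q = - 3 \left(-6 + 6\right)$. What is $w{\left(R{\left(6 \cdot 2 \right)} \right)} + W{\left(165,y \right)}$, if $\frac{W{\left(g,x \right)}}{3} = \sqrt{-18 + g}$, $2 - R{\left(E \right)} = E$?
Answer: $2280 + 21 \sqrt{3} \approx 2316.4$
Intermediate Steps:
$Q = 0$ ($Q = \left(-3\right) 0 = 0$)
$R{\left(E \right)} = 2 - E$
$W{\left(g,x \right)} = 3 \sqrt{-18 + g}$
$w{\left(d \right)} = d^{2} - 218 d$ ($w{\left(d \right)} = \left(d^{2} - 218 d\right) + 0 = d^{2} - 218 d$)
$w{\left(R{\left(6 \cdot 2 \right)} \right)} + W{\left(165,y \right)} = \left(2 - 6 \cdot 2\right) \left(-218 + \left(2 - 6 \cdot 2\right)\right) + 3 \sqrt{-18 + 165} = \left(2 - 12\right) \left(-218 + \left(2 - 12\right)\right) + 3 \sqrt{147} = \left(2 - 12\right) \left(-218 + \left(2 - 12\right)\right) + 3 \cdot 7 \sqrt{3} = - 10 \left(-218 - 10\right) + 21 \sqrt{3} = \left(-10\right) \left(-228\right) + 21 \sqrt{3} = 2280 + 21 \sqrt{3}$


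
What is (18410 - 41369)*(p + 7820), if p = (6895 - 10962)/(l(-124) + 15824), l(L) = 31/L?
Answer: -11363571560088/63295 ≈ -1.7953e+8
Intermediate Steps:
p = -16268/63295 (p = (6895 - 10962)/(31/(-124) + 15824) = -4067/(31*(-1/124) + 15824) = -4067/(-¼ + 15824) = -4067/63295/4 = -4067*4/63295 = -16268/63295 ≈ -0.25702)
(18410 - 41369)*(p + 7820) = (18410 - 41369)*(-16268/63295 + 7820) = -22959*494950632/63295 = -11363571560088/63295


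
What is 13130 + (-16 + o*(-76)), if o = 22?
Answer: 11442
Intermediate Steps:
13130 + (-16 + o*(-76)) = 13130 + (-16 + 22*(-76)) = 13130 + (-16 - 1672) = 13130 - 1688 = 11442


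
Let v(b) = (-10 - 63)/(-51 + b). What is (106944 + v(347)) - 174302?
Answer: -19938041/296 ≈ -67358.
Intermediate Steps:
v(b) = -73/(-51 + b)
(106944 + v(347)) - 174302 = (106944 - 73/(-51 + 347)) - 174302 = (106944 - 73/296) - 174302 = 31655351/296 - 174302 = -19938041/296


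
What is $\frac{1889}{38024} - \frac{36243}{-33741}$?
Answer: $\frac{160204509}{142551976} \approx 1.1238$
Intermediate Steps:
$\frac{1889}{38024} - \frac{36243}{-33741} = 1889 \cdot \frac{1}{38024} - - \frac{4027}{3749} = \frac{1889}{38024} + \frac{4027}{3749} = \frac{160204509}{142551976}$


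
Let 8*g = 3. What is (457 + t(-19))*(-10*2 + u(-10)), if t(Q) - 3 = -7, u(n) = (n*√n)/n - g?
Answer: -73839/8 + 453*I*√10 ≈ -9229.9 + 1432.5*I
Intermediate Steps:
g = 3/8 (g = (⅛)*3 = 3/8 ≈ 0.37500)
u(n) = -3/8 + √n (u(n) = (n*√n)/n - 1*3/8 = n^(3/2)/n - 3/8 = √n - 3/8 = -3/8 + √n)
t(Q) = -4 (t(Q) = 3 - 7 = -4)
(457 + t(-19))*(-10*2 + u(-10)) = (457 - 4)*(-10*2 + (-3/8 + √(-10))) = 453*(-20 + (-3/8 + I*√10)) = 453*(-163/8 + I*√10) = -73839/8 + 453*I*√10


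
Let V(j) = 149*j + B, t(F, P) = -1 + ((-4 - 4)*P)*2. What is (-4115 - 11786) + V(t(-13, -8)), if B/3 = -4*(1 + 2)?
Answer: 2986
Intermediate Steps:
B = -36 (B = 3*(-4*(1 + 2)) = 3*(-4*3) = 3*(-12) = -36)
t(F, P) = -1 - 16*P (t(F, P) = -1 - 8*P*2 = -1 - 16*P)
V(j) = -36 + 149*j (V(j) = 149*j - 36 = -36 + 149*j)
(-4115 - 11786) + V(t(-13, -8)) = (-4115 - 11786) + (-36 + 149*(-1 - 16*(-8))) = -15901 + (-36 + 149*(-1 + 128)) = -15901 + (-36 + 149*127) = -15901 + (-36 + 18923) = -15901 + 18887 = 2986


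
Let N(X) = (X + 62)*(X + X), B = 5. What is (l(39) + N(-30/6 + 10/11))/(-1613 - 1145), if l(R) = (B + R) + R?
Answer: 47287/333718 ≈ 0.14170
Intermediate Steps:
N(X) = 2*X*(62 + X) (N(X) = (62 + X)*(2*X) = 2*X*(62 + X))
l(R) = 5 + 2*R (l(R) = (5 + R) + R = 5 + 2*R)
(l(39) + N(-30/6 + 10/11))/(-1613 - 1145) = ((5 + 2*39) + 2*(-30/6 + 10/11)*(62 + (-30/6 + 10/11)))/(-1613 - 1145) = ((5 + 78) + 2*(-30*1/6 + 10*(1/11))*(62 + (-30*1/6 + 10*(1/11))))/(-2758) = (83 + 2*(-5 + 10/11)*(62 + (-5 + 10/11)))*(-1/2758) = (83 + 2*(-45/11)*(62 - 45/11))*(-1/2758) = (83 + 2*(-45/11)*(637/11))*(-1/2758) = (83 - 57330/121)*(-1/2758) = -47287/121*(-1/2758) = 47287/333718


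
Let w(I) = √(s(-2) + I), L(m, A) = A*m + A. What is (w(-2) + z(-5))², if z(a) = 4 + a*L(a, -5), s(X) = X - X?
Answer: (-96 + I*√2)² ≈ 9214.0 - 271.53*I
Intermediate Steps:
s(X) = 0
L(m, A) = A + A*m
z(a) = 4 + a*(-5 - 5*a) (z(a) = 4 + a*(-5*(1 + a)) = 4 + a*(-5 - 5*a))
w(I) = √I (w(I) = √(0 + I) = √I)
(w(-2) + z(-5))² = (√(-2) + (4 - 5*(-5)*(1 - 5)))² = (I*√2 + (4 - 5*(-5)*(-4)))² = (I*√2 + (4 - 100))² = (I*√2 - 96)² = (-96 + I*√2)²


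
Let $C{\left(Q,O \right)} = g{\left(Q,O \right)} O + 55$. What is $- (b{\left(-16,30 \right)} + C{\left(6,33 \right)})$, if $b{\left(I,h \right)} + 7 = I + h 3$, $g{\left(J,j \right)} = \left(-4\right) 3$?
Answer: $274$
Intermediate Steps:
$g{\left(J,j \right)} = -12$
$C{\left(Q,O \right)} = 55 - 12 O$ ($C{\left(Q,O \right)} = - 12 O + 55 = 55 - 12 O$)
$b{\left(I,h \right)} = -7 + I + 3 h$ ($b{\left(I,h \right)} = -7 + \left(I + h 3\right) = -7 + \left(I + 3 h\right) = -7 + I + 3 h$)
$- (b{\left(-16,30 \right)} + C{\left(6,33 \right)}) = - (\left(-7 - 16 + 3 \cdot 30\right) + \left(55 - 396\right)) = - (\left(-7 - 16 + 90\right) + \left(55 - 396\right)) = - (67 - 341) = \left(-1\right) \left(-274\right) = 274$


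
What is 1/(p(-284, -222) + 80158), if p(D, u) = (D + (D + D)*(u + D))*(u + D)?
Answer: -1/145204586 ≈ -6.8868e-9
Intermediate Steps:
p(D, u) = (D + u)*(D + 2*D*(D + u)) (p(D, u) = (D + (2*D)*(D + u))*(D + u) = (D + 2*D*(D + u))*(D + u) = (D + u)*(D + 2*D*(D + u)))
1/(p(-284, -222) + 80158) = 1/(-284*(-284 - 222 + 2*(-284)**2 + 2*(-222)**2 + 4*(-284)*(-222)) + 80158) = 1/(-284*(-284 - 222 + 2*80656 + 2*49284 + 252192) + 80158) = 1/(-284*(-284 - 222 + 161312 + 98568 + 252192) + 80158) = 1/(-284*511566 + 80158) = 1/(-145284744 + 80158) = 1/(-145204586) = -1/145204586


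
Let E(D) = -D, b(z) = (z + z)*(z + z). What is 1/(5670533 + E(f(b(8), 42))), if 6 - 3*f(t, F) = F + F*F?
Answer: 1/5671133 ≈ 1.7633e-7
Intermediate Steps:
b(z) = 4*z**2 (b(z) = (2*z)*(2*z) = 4*z**2)
f(t, F) = 2 - F/3 - F**2/3 (f(t, F) = 2 - (F + F*F)/3 = 2 - (F + F**2)/3 = 2 + (-F/3 - F**2/3) = 2 - F/3 - F**2/3)
1/(5670533 + E(f(b(8), 42))) = 1/(5670533 - (2 - 1/3*42 - 1/3*42**2)) = 1/(5670533 - (2 - 14 - 1/3*1764)) = 1/(5670533 - (2 - 14 - 588)) = 1/(5670533 - 1*(-600)) = 1/(5670533 + 600) = 1/5671133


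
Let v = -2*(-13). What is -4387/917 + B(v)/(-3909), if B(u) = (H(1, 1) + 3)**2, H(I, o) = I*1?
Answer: -17163455/3584553 ≈ -4.7882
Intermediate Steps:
H(I, o) = I
v = 26
B(u) = 16 (B(u) = (1 + 3)**2 = 4**2 = 16)
-4387/917 + B(v)/(-3909) = -4387/917 + 16/(-3909) = -4387*1/917 + 16*(-1/3909) = -4387/917 - 16/3909 = -17163455/3584553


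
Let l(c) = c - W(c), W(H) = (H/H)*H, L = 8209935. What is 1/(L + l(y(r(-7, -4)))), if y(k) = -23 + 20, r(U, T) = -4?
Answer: 1/8209935 ≈ 1.2180e-7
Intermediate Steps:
y(k) = -3
W(H) = H (W(H) = 1*H = H)
l(c) = 0 (l(c) = c - c = 0)
1/(L + l(y(r(-7, -4)))) = 1/(8209935 + 0) = 1/8209935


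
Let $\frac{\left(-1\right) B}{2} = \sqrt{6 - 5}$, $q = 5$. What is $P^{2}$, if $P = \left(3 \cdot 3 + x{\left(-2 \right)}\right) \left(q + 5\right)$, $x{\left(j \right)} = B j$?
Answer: $16900$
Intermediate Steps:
$B = -2$ ($B = - 2 \sqrt{6 - 5} = - 2 \sqrt{1} = \left(-2\right) 1 = -2$)
$x{\left(j \right)} = - 2 j$
$P = 130$ ($P = \left(3 \cdot 3 - -4\right) \left(5 + 5\right) = \left(9 + 4\right) 10 = 13 \cdot 10 = 130$)
$P^{2} = 130^{2} = 16900$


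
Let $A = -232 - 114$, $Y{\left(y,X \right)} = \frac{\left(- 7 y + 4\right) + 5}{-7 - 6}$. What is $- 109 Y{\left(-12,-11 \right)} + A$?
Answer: $\frac{5639}{13} \approx 433.77$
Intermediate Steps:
$Y{\left(y,X \right)} = - \frac{9}{13} + \frac{7 y}{13}$ ($Y{\left(y,X \right)} = \frac{\left(4 - 7 y\right) + 5}{-13} = \left(9 - 7 y\right) \left(- \frac{1}{13}\right) = - \frac{9}{13} + \frac{7 y}{13}$)
$A = -346$
$- 109 Y{\left(-12,-11 \right)} + A = - 109 \left(- \frac{9}{13} + \frac{7}{13} \left(-12\right)\right) - 346 = - 109 \left(- \frac{9}{13} - \frac{84}{13}\right) - 346 = \left(-109\right) \left(- \frac{93}{13}\right) - 346 = \frac{10137}{13} - 346 = \frac{5639}{13}$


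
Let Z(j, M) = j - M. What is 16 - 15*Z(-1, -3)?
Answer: -14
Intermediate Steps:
16 - 15*Z(-1, -3) = 16 - 15*(-1 - 1*(-3)) = 16 - 15*(-1 + 3) = 16 - 15*2 = 16 - 30 = -14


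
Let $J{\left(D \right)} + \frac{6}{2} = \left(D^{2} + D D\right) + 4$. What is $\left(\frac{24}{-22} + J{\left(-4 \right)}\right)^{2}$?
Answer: $\frac{123201}{121} \approx 1018.2$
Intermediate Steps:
$J{\left(D \right)} = 1 + 2 D^{2}$ ($J{\left(D \right)} = -3 + \left(\left(D^{2} + D D\right) + 4\right) = -3 + \left(\left(D^{2} + D^{2}\right) + 4\right) = -3 + \left(2 D^{2} + 4\right) = -3 + \left(4 + 2 D^{2}\right) = 1 + 2 D^{2}$)
$\left(\frac{24}{-22} + J{\left(-4 \right)}\right)^{2} = \left(\frac{24}{-22} + \left(1 + 2 \left(-4\right)^{2}\right)\right)^{2} = \left(24 \left(- \frac{1}{22}\right) + \left(1 + 2 \cdot 16\right)\right)^{2} = \left(- \frac{12}{11} + \left(1 + 32\right)\right)^{2} = \left(- \frac{12}{11} + 33\right)^{2} = \left(\frac{351}{11}\right)^{2} = \frac{123201}{121}$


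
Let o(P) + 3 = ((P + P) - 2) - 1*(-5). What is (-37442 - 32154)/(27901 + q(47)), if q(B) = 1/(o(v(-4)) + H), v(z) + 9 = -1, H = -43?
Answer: -2192274/878881 ≈ -2.4944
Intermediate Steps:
v(z) = -10 (v(z) = -9 - 1 = -10)
o(P) = 2*P (o(P) = -3 + (((P + P) - 2) - 1*(-5)) = -3 + ((2*P - 2) + 5) = -3 + ((-2 + 2*P) + 5) = -3 + (3 + 2*P) = 2*P)
q(B) = -1/63 (q(B) = 1/(2*(-10) - 43) = 1/(-20 - 43) = 1/(-63) = -1/63)
(-37442 - 32154)/(27901 + q(47)) = (-37442 - 32154)/(27901 - 1/63) = -69596/1757762/63 = -69596*63/1757762 = -2192274/878881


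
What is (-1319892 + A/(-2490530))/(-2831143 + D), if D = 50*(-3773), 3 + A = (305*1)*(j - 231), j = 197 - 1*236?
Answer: 3287230540407/7520885060290 ≈ 0.43708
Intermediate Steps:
j = -39 (j = 197 - 236 = -39)
A = -82353 (A = -3 + (305*1)*(-39 - 231) = -3 + 305*(-270) = -3 - 82350 = -82353)
D = -188650
(-1319892 + A/(-2490530))/(-2831143 + D) = (-1319892 - 82353/(-2490530))/(-2831143 - 188650) = (-1319892 - 82353*(-1/2490530))/(-3019793) = (-1319892 + 82353/2490530)*(-1/3019793) = -3287230540407/2490530*(-1/3019793) = 3287230540407/7520885060290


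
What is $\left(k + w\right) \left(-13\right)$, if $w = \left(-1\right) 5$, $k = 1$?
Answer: $52$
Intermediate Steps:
$w = -5$
$\left(k + w\right) \left(-13\right) = \left(1 - 5\right) \left(-13\right) = \left(-4\right) \left(-13\right) = 52$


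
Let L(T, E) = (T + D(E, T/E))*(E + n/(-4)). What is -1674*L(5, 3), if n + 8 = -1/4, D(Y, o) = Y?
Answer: -67797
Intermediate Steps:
n = -33/4 (n = -8 - 1/4 = -33/4 ≈ -8.2500)
L(T, E) = (33/16 + E)*(E + T) (L(T, E) = (T + E)*(E - 33/4/(-4)) = (E + T)*(E - 33/4*(-1/4)) = (E + T)*(E + 33/16) = (E + T)*(33/16 + E) = (33/16 + E)*(E + T))
-1674*L(5, 3) = -1674*(3**2 + (33/16)*3 + (33/16)*5 + 3*5) = -1674*(9 + 99/16 + 165/16 + 15) = -1674*81/2 = -67797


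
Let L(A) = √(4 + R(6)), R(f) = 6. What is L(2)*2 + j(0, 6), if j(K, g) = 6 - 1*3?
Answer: 3 + 2*√10 ≈ 9.3246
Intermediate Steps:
L(A) = √10 (L(A) = √(4 + 6) = √10)
j(K, g) = 3 (j(K, g) = 6 - 3 = 3)
L(2)*2 + j(0, 6) = √10*2 + 3 = 2*√10 + 3 = 3 + 2*√10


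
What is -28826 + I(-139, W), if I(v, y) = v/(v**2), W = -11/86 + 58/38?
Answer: -4006815/139 ≈ -28826.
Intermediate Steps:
W = 2285/1634 (W = -11*1/86 + 58*(1/38) = -11/86 + 29/19 = 2285/1634 ≈ 1.3984)
I(v, y) = 1/v (I(v, y) = v/v**2 = 1/v)
-28826 + I(-139, W) = -28826 + 1/(-139) = -28826 - 1/139 = -4006815/139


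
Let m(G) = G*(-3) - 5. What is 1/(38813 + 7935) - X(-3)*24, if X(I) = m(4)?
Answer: 19073185/46748 ≈ 408.00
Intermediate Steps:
m(G) = -5 - 3*G (m(G) = -3*G - 5 = -5 - 3*G)
X(I) = -17 (X(I) = -5 - 3*4 = -5 - 12 = -17)
1/(38813 + 7935) - X(-3)*24 = 1/(38813 + 7935) - (-17)*24 = 1/46748 - 1*(-408) = 1/46748 + 408 = 19073185/46748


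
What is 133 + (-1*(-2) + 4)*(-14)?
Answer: 49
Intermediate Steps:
133 + (-1*(-2) + 4)*(-14) = 133 + (2 + 4)*(-14) = 133 + 6*(-14) = 133 - 84 = 49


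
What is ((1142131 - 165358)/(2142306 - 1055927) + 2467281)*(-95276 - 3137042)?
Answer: -1237702235322020928/155197 ≈ -7.9750e+12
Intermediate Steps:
((1142131 - 165358)/(2142306 - 1055927) + 2467281)*(-95276 - 3137042) = (976773/1086379 + 2467281)*(-3232318) = (976773*(1/1086379) + 2467281)*(-3232318) = (139539/155197 + 2467281)*(-3232318) = (382914748896/155197)*(-3232318) = -1237702235322020928/155197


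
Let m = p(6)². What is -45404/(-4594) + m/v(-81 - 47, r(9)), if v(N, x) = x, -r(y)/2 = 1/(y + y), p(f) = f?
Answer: -721526/2297 ≈ -314.12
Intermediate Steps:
r(y) = -1/y (r(y) = -2/(y + y) = -2*1/(2*y) = -1/y)
m = 36 (m = 6² = 36)
-45404/(-4594) + m/v(-81 - 47, r(9)) = -45404/(-4594) + 36/((-1/9)) = -45404*(-1/4594) + 36/((-1*⅑)) = 22702/2297 + 36/(-⅑) = 22702/2297 + 36*(-9) = 22702/2297 - 324 = -721526/2297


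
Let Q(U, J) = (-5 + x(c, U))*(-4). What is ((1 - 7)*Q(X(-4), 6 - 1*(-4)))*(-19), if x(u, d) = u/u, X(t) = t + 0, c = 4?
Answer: 1824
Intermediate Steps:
X(t) = t
x(u, d) = 1
Q(U, J) = 16 (Q(U, J) = (-5 + 1)*(-4) = -4*(-4) = 16)
((1 - 7)*Q(X(-4), 6 - 1*(-4)))*(-19) = ((1 - 7)*16)*(-19) = -6*16*(-19) = -96*(-19) = 1824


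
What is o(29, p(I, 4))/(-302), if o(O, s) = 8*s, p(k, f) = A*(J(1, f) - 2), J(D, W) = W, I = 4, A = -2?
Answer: 16/151 ≈ 0.10596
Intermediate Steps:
p(k, f) = 4 - 2*f (p(k, f) = -2*(f - 2) = -2*(-2 + f) = 4 - 2*f)
o(29, p(I, 4))/(-302) = (8*(4 - 2*4))/(-302) = (8*(4 - 8))*(-1/302) = (8*(-4))*(-1/302) = -32*(-1/302) = 16/151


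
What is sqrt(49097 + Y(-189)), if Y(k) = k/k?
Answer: 7*sqrt(1002) ≈ 221.58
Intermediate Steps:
Y(k) = 1
sqrt(49097 + Y(-189)) = sqrt(49097 + 1) = sqrt(49098) = 7*sqrt(1002)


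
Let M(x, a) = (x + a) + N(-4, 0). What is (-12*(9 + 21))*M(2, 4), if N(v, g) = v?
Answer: -720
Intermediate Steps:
M(x, a) = -4 + a + x (M(x, a) = (x + a) - 4 = (a + x) - 4 = -4 + a + x)
(-12*(9 + 21))*M(2, 4) = (-12*(9 + 21))*(-4 + 4 + 2) = -12*30*2 = -360*2 = -720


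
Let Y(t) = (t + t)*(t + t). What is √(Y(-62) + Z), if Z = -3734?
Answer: √11642 ≈ 107.90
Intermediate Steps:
Y(t) = 4*t² (Y(t) = (2*t)*(2*t) = 4*t²)
√(Y(-62) + Z) = √(4*(-62)² - 3734) = √(4*3844 - 3734) = √(15376 - 3734) = √11642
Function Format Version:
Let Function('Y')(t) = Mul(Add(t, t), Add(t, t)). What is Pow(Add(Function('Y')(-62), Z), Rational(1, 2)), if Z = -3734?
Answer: Pow(11642, Rational(1, 2)) ≈ 107.90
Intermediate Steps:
Function('Y')(t) = Mul(4, Pow(t, 2)) (Function('Y')(t) = Mul(Mul(2, t), Mul(2, t)) = Mul(4, Pow(t, 2)))
Pow(Add(Function('Y')(-62), Z), Rational(1, 2)) = Pow(Add(Mul(4, Pow(-62, 2)), -3734), Rational(1, 2)) = Pow(Add(Mul(4, 3844), -3734), Rational(1, 2)) = Pow(Add(15376, -3734), Rational(1, 2)) = Pow(11642, Rational(1, 2))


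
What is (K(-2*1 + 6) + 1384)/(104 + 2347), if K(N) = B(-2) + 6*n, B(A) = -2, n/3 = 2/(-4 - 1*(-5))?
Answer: 1418/2451 ≈ 0.57854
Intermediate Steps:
n = 6 (n = 3*(2/(-4 - 1*(-5))) = 3*(2/(-4 + 5)) = 3*(2/1) = 3*(2*1) = 3*2 = 6)
K(N) = 34 (K(N) = -2 + 6*6 = -2 + 36 = 34)
(K(-2*1 + 6) + 1384)/(104 + 2347) = (34 + 1384)/(104 + 2347) = 1418/2451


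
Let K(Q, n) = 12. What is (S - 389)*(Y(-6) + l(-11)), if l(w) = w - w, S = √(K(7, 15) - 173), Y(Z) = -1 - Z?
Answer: -1945 + 5*I*√161 ≈ -1945.0 + 63.443*I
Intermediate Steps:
S = I*√161 (S = √(12 - 173) = √(-161) = I*√161 ≈ 12.689*I)
l(w) = 0
(S - 389)*(Y(-6) + l(-11)) = (I*√161 - 389)*((-1 - 1*(-6)) + 0) = (-389 + I*√161)*((-1 + 6) + 0) = (-389 + I*√161)*(5 + 0) = (-389 + I*√161)*5 = -1945 + 5*I*√161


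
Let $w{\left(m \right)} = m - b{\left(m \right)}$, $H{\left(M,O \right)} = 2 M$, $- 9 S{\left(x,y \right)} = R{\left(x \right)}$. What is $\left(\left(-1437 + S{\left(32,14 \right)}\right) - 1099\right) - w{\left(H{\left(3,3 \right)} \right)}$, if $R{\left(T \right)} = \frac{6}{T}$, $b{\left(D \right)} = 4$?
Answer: $- \frac{121825}{48} \approx -2538.0$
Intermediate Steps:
$S{\left(x,y \right)} = - \frac{2}{3 x}$ ($S{\left(x,y \right)} = - \frac{6 \frac{1}{x}}{9} = - \frac{2}{3 x}$)
$w{\left(m \right)} = -4 + m$ ($w{\left(m \right)} = m - 4 = -4 + m$)
$\left(\left(-1437 + S{\left(32,14 \right)}\right) - 1099\right) - w{\left(H{\left(3,3 \right)} \right)} = \left(\left(-1437 - \frac{2}{3 \cdot 32}\right) - 1099\right) - \left(-4 + 2 \cdot 3\right) = \left(\left(-1437 - \frac{1}{48}\right) - 1099\right) - \left(-4 + 6\right) = \left(\left(-1437 - \frac{1}{48}\right) - 1099\right) - 2 = \left(- \frac{68977}{48} - 1099\right) - 2 = - \frac{121729}{48} - 2 = - \frac{121825}{48}$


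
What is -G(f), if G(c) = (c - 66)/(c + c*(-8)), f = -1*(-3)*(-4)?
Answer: 13/14 ≈ 0.92857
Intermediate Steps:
f = -12 (f = 3*(-4) = -12)
G(c) = -(-66 + c)/(7*c) (G(c) = (-66 + c)/(c - 8*c) = (-66 + c)/((-7*c)) = (-66 + c)*(-1/(7*c)) = -(-66 + c)/(7*c))
-G(f) = -(66 - 1*(-12))/(7*(-12)) = -(-1)*(66 + 12)/(7*12) = -(-1)*78/(7*12) = -1*(-13/14) = 13/14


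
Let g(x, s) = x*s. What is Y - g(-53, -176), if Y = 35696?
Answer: 26368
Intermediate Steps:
g(x, s) = s*x
Y - g(-53, -176) = 35696 - (-176)*(-53) = 35696 - 1*9328 = 35696 - 9328 = 26368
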